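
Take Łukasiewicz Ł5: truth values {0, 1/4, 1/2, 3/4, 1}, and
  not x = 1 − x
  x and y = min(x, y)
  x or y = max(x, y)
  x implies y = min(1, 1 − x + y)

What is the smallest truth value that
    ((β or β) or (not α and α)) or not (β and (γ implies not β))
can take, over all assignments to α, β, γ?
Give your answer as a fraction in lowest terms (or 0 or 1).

1/2

Take α = 0, β = 1/2, γ = 0:
β or β = 1/2 or 1/2 = 1/2
not α = not 0 = 1
not α and α = 1 and 0 = 0
(β or β) or (not α and α) = 1/2 or 0 = 1/2
not β = not 1/2 = 1/2
γ implies not β = 0 implies 1/2 = 1
β and (γ implies not β) = 1/2 and 1 = 1/2
not (β and (γ implies not β)) = not 1/2 = 1/2
((β or β) or (not α and α)) or not (β and (γ implies not β)) = 1/2 or 1/2 = 1/2
No assignment yields a value below 1/2, so this is the minimum.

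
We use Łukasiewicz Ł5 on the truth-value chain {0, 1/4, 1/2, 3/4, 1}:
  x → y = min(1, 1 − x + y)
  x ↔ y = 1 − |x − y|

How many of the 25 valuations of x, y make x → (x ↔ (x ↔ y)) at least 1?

20

value 1: 20 assignments (counts)
value 3/4: 2 assignments
value 1/2: 1 assignment
value 1/4: 1 assignment
value 0: 1 assignment
So 20 of the 25 assignments meet the threshold.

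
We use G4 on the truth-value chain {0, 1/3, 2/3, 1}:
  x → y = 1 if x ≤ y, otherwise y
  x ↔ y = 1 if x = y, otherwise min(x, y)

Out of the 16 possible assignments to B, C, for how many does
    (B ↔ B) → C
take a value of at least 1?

4

B = 0, C = 0 ↦ 0  <
B = 0, C = 1/3 ↦ 1/3  <
B = 0, C = 2/3 ↦ 2/3  <
B = 0, C = 1 ↦ 1  ≥
B = 1/3, C = 0 ↦ 0  <
B = 1/3, C = 1/3 ↦ 1/3  <
B = 1/3, C = 2/3 ↦ 2/3  <
B = 1/3, C = 1 ↦ 1  ≥
B = 2/3, C = 0 ↦ 0  <
B = 2/3, C = 1/3 ↦ 1/3  <
B = 2/3, C = 2/3 ↦ 2/3  <
B = 2/3, C = 1 ↦ 1  ≥
B = 1, C = 0 ↦ 0  <
B = 1, C = 1/3 ↦ 1/3  <
B = 1, C = 2/3 ↦ 2/3  <
B = 1, C = 1 ↦ 1  ≥
So 4 of the 16 assignments meet the threshold.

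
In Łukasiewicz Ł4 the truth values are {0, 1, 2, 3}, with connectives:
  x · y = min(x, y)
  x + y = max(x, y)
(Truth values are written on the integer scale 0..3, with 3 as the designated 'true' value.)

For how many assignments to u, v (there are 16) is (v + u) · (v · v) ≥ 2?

8

u = 0, v = 0 ↦ 0  <
u = 0, v = 1 ↦ 1  <
u = 0, v = 2 ↦ 2  ≥
u = 0, v = 3 ↦ 3  ≥
u = 1, v = 0 ↦ 0  <
u = 1, v = 1 ↦ 1  <
u = 1, v = 2 ↦ 2  ≥
u = 1, v = 3 ↦ 3  ≥
u = 2, v = 0 ↦ 0  <
u = 2, v = 1 ↦ 1  <
u = 2, v = 2 ↦ 2  ≥
u = 2, v = 3 ↦ 3  ≥
u = 3, v = 0 ↦ 0  <
u = 3, v = 1 ↦ 1  <
u = 3, v = 2 ↦ 2  ≥
u = 3, v = 3 ↦ 3  ≥
So 8 of the 16 assignments meet the threshold.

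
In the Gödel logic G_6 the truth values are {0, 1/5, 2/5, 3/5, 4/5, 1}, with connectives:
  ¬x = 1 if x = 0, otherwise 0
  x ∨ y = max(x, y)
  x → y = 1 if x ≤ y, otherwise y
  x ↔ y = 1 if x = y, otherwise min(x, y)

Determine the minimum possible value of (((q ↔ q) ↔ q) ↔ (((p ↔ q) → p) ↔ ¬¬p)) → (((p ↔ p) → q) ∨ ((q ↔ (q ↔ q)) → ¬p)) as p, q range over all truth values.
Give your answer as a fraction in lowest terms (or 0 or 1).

1/5

Take p = 1/5, q = 1/5:
q ↔ q = 1/5 ↔ 1/5 = 1
(q ↔ q) ↔ q = 1 ↔ 1/5 = 1/5
p ↔ q = 1/5 ↔ 1/5 = 1
(p ↔ q) → p = 1 → 1/5 = 1/5
¬p = ¬1/5 = 0
¬¬p = ¬0 = 1
((p ↔ q) → p) ↔ ¬¬p = 1/5 ↔ 1 = 1/5
((q ↔ q) ↔ q) ↔ (((p ↔ q) → p) ↔ ¬¬p) = 1/5 ↔ 1/5 = 1
p ↔ p = 1/5 ↔ 1/5 = 1
(p ↔ p) → q = 1 → 1/5 = 1/5
q ↔ q = 1/5 ↔ 1/5 = 1
q ↔ (q ↔ q) = 1/5 ↔ 1 = 1/5
¬p = ¬1/5 = 0
(q ↔ (q ↔ q)) → ¬p = 1/5 → 0 = 0
((p ↔ p) → q) ∨ ((q ↔ (q ↔ q)) → ¬p) = 1/5 ∨ 0 = 1/5
(((q ↔ q) ↔ q) ↔ (((p ↔ q) → p) ↔ ¬¬p)) → (((p ↔ p) → q) ∨ ((q ↔ (q ↔ q)) → ¬p)) = 1 → 1/5 = 1/5
No assignment yields a value below 1/5, so this is the minimum.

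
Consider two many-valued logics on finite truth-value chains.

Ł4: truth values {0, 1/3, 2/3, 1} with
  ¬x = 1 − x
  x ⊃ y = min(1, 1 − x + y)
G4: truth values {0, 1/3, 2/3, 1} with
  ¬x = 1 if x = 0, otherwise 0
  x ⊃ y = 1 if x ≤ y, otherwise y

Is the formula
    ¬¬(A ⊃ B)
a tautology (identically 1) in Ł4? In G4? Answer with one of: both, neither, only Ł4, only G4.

In Ł4: at A = 1/3, B = 0 the value is 2/3 — not a tautology.
In G4: at A = 1/3, B = 0 the value is 0 — not a tautology.

neither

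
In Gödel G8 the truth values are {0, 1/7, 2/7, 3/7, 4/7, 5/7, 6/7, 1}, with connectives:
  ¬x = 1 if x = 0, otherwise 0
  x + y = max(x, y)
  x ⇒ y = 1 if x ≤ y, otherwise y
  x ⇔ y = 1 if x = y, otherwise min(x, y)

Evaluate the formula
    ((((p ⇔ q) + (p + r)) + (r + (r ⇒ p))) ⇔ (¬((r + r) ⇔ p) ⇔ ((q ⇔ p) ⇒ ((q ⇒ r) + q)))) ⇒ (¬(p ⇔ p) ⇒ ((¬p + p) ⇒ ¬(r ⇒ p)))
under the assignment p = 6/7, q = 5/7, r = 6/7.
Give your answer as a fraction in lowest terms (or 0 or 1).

p ⇔ q = 6/7 ⇔ 5/7 = 5/7
p + r = 6/7 + 6/7 = 6/7
(p ⇔ q) + (p + r) = 5/7 + 6/7 = 6/7
r ⇒ p = 6/7 ⇒ 6/7 = 1
r + (r ⇒ p) = 6/7 + 1 = 1
((p ⇔ q) + (p + r)) + (r + (r ⇒ p)) = 6/7 + 1 = 1
r + r = 6/7 + 6/7 = 6/7
(r + r) ⇔ p = 6/7 ⇔ 6/7 = 1
¬((r + r) ⇔ p) = ¬1 = 0
q ⇔ p = 5/7 ⇔ 6/7 = 5/7
q ⇒ r = 5/7 ⇒ 6/7 = 1
(q ⇒ r) + q = 1 + 5/7 = 1
(q ⇔ p) ⇒ ((q ⇒ r) + q) = 5/7 ⇒ 1 = 1
¬((r + r) ⇔ p) ⇔ ((q ⇔ p) ⇒ ((q ⇒ r) + q)) = 0 ⇔ 1 = 0
(((p ⇔ q) + (p + r)) + (r + (r ⇒ p))) ⇔ (¬((r + r) ⇔ p) ⇔ ((q ⇔ p) ⇒ ((q ⇒ r) + q))) = 1 ⇔ 0 = 0
p ⇔ p = 6/7 ⇔ 6/7 = 1
¬(p ⇔ p) = ¬1 = 0
¬p = ¬6/7 = 0
¬p + p = 0 + 6/7 = 6/7
r ⇒ p = 6/7 ⇒ 6/7 = 1
¬(r ⇒ p) = ¬1 = 0
(¬p + p) ⇒ ¬(r ⇒ p) = 6/7 ⇒ 0 = 0
¬(p ⇔ p) ⇒ ((¬p + p) ⇒ ¬(r ⇒ p)) = 0 ⇒ 0 = 1
((((p ⇔ q) + (p + r)) + (r + (r ⇒ p))) ⇔ (¬((r + r) ⇔ p) ⇔ ((q ⇔ p) ⇒ ((q ⇒ r) + q)))) ⇒ (¬(p ⇔ p) ⇒ ((¬p + p) ⇒ ¬(r ⇒ p))) = 0 ⇒ 1 = 1

1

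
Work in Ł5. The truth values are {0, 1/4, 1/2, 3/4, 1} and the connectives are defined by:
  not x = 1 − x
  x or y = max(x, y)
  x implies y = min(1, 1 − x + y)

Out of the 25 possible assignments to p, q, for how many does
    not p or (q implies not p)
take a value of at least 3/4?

19

value 1: 15 assignments (counts)
value 3/4: 4 assignments (counts)
value 1/2: 3 assignments
value 1/4: 2 assignments
value 0: 1 assignment
So 19 of the 25 assignments meet the threshold.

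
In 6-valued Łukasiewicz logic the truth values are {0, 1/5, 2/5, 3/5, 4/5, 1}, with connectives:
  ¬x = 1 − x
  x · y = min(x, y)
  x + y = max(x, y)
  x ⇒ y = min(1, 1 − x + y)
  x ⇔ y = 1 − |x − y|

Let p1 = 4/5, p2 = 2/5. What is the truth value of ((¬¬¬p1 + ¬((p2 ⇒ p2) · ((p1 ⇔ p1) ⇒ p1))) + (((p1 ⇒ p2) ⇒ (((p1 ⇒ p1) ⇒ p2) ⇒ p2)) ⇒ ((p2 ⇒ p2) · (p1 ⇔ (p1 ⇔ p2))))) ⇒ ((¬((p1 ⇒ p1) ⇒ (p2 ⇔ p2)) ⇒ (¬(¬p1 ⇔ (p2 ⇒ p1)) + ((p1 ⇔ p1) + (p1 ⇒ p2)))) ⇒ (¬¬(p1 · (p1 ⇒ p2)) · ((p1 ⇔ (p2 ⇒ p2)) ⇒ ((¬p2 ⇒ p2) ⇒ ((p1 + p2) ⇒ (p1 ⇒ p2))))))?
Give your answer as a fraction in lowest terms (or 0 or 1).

¬p1 = ¬4/5 = 1/5
¬¬p1 = ¬1/5 = 4/5
¬¬¬p1 = ¬4/5 = 1/5
p2 ⇒ p2 = 2/5 ⇒ 2/5 = 1
p1 ⇔ p1 = 4/5 ⇔ 4/5 = 1
(p1 ⇔ p1) ⇒ p1 = 1 ⇒ 4/5 = 4/5
(p2 ⇒ p2) · ((p1 ⇔ p1) ⇒ p1) = 1 · 4/5 = 4/5
¬((p2 ⇒ p2) · ((p1 ⇔ p1) ⇒ p1)) = ¬4/5 = 1/5
¬¬¬p1 + ¬((p2 ⇒ p2) · ((p1 ⇔ p1) ⇒ p1)) = 1/5 + 1/5 = 1/5
p1 ⇒ p2 = 4/5 ⇒ 2/5 = 3/5
p1 ⇒ p1 = 4/5 ⇒ 4/5 = 1
(p1 ⇒ p1) ⇒ p2 = 1 ⇒ 2/5 = 2/5
((p1 ⇒ p1) ⇒ p2) ⇒ p2 = 2/5 ⇒ 2/5 = 1
(p1 ⇒ p2) ⇒ (((p1 ⇒ p1) ⇒ p2) ⇒ p2) = 3/5 ⇒ 1 = 1
p2 ⇒ p2 = 2/5 ⇒ 2/5 = 1
p1 ⇔ p2 = 4/5 ⇔ 2/5 = 3/5
p1 ⇔ (p1 ⇔ p2) = 4/5 ⇔ 3/5 = 4/5
(p2 ⇒ p2) · (p1 ⇔ (p1 ⇔ p2)) = 1 · 4/5 = 4/5
((p1 ⇒ p2) ⇒ (((p1 ⇒ p1) ⇒ p2) ⇒ p2)) ⇒ ((p2 ⇒ p2) · (p1 ⇔ (p1 ⇔ p2))) = 1 ⇒ 4/5 = 4/5
(¬¬¬p1 + ¬((p2 ⇒ p2) · ((p1 ⇔ p1) ⇒ p1))) + (((p1 ⇒ p2) ⇒ (((p1 ⇒ p1) ⇒ p2) ⇒ p2)) ⇒ ((p2 ⇒ p2) · (p1 ⇔ (p1 ⇔ p2)))) = 1/5 + 4/5 = 4/5
p1 ⇒ p1 = 4/5 ⇒ 4/5 = 1
p2 ⇔ p2 = 2/5 ⇔ 2/5 = 1
(p1 ⇒ p1) ⇒ (p2 ⇔ p2) = 1 ⇒ 1 = 1
¬((p1 ⇒ p1) ⇒ (p2 ⇔ p2)) = ¬1 = 0
¬p1 = ¬4/5 = 1/5
p2 ⇒ p1 = 2/5 ⇒ 4/5 = 1
¬p1 ⇔ (p2 ⇒ p1) = 1/5 ⇔ 1 = 1/5
¬(¬p1 ⇔ (p2 ⇒ p1)) = ¬1/5 = 4/5
p1 ⇔ p1 = 4/5 ⇔ 4/5 = 1
p1 ⇒ p2 = 4/5 ⇒ 2/5 = 3/5
(p1 ⇔ p1) + (p1 ⇒ p2) = 1 + 3/5 = 1
¬(¬p1 ⇔ (p2 ⇒ p1)) + ((p1 ⇔ p1) + (p1 ⇒ p2)) = 4/5 + 1 = 1
¬((p1 ⇒ p1) ⇒ (p2 ⇔ p2)) ⇒ (¬(¬p1 ⇔ (p2 ⇒ p1)) + ((p1 ⇔ p1) + (p1 ⇒ p2))) = 0 ⇒ 1 = 1
p1 ⇒ p2 = 4/5 ⇒ 2/5 = 3/5
p1 · (p1 ⇒ p2) = 4/5 · 3/5 = 3/5
¬(p1 · (p1 ⇒ p2)) = ¬3/5 = 2/5
¬¬(p1 · (p1 ⇒ p2)) = ¬2/5 = 3/5
p2 ⇒ p2 = 2/5 ⇒ 2/5 = 1
p1 ⇔ (p2 ⇒ p2) = 4/5 ⇔ 1 = 4/5
¬p2 = ¬2/5 = 3/5
¬p2 ⇒ p2 = 3/5 ⇒ 2/5 = 4/5
p1 + p2 = 4/5 + 2/5 = 4/5
p1 ⇒ p2 = 4/5 ⇒ 2/5 = 3/5
(p1 + p2) ⇒ (p1 ⇒ p2) = 4/5 ⇒ 3/5 = 4/5
(¬p2 ⇒ p2) ⇒ ((p1 + p2) ⇒ (p1 ⇒ p2)) = 4/5 ⇒ 4/5 = 1
(p1 ⇔ (p2 ⇒ p2)) ⇒ ((¬p2 ⇒ p2) ⇒ ((p1 + p2) ⇒ (p1 ⇒ p2))) = 4/5 ⇒ 1 = 1
¬¬(p1 · (p1 ⇒ p2)) · ((p1 ⇔ (p2 ⇒ p2)) ⇒ ((¬p2 ⇒ p2) ⇒ ((p1 + p2) ⇒ (p1 ⇒ p2)))) = 3/5 · 1 = 3/5
(¬((p1 ⇒ p1) ⇒ (p2 ⇔ p2)) ⇒ (¬(¬p1 ⇔ (p2 ⇒ p1)) + ((p1 ⇔ p1) + (p1 ⇒ p2)))) ⇒ (¬¬(p1 · (p1 ⇒ p2)) · ((p1 ⇔ (p2 ⇒ p2)) ⇒ ((¬p2 ⇒ p2) ⇒ ((p1 + p2) ⇒ (p1 ⇒ p2))))) = 1 ⇒ 3/5 = 3/5
((¬¬¬p1 + ¬((p2 ⇒ p2) · ((p1 ⇔ p1) ⇒ p1))) + (((p1 ⇒ p2) ⇒ (((p1 ⇒ p1) ⇒ p2) ⇒ p2)) ⇒ ((p2 ⇒ p2) · (p1 ⇔ (p1 ⇔ p2))))) ⇒ ((¬((p1 ⇒ p1) ⇒ (p2 ⇔ p2)) ⇒ (¬(¬p1 ⇔ (p2 ⇒ p1)) + ((p1 ⇔ p1) + (p1 ⇒ p2)))) ⇒ (¬¬(p1 · (p1 ⇒ p2)) · ((p1 ⇔ (p2 ⇒ p2)) ⇒ ((¬p2 ⇒ p2) ⇒ ((p1 + p2) ⇒ (p1 ⇒ p2)))))) = 4/5 ⇒ 3/5 = 4/5

4/5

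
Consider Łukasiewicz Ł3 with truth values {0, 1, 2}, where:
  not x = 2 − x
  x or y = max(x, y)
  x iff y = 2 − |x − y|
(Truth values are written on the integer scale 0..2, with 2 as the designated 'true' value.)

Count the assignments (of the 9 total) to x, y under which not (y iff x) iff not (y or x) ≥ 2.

x = 0, y = 0 ↦ 0  <
x = 0, y = 1 ↦ 2  ≥
x = 0, y = 2 ↦ 0  <
x = 1, y = 0 ↦ 2  ≥
x = 1, y = 1 ↦ 1  <
x = 1, y = 2 ↦ 1  <
x = 2, y = 0 ↦ 0  <
x = 2, y = 1 ↦ 1  <
x = 2, y = 2 ↦ 2  ≥
So 3 of the 9 assignments meet the threshold.

3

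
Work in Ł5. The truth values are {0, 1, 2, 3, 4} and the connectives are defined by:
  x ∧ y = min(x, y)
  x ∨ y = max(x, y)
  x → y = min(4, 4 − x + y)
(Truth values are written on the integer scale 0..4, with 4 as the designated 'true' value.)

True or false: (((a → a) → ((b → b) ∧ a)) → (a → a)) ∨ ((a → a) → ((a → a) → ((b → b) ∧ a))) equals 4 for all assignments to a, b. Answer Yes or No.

At a = 0, b = 2, for instance:
a → a = 0 → 0 = 4
b → b = 2 → 2 = 4
(b → b) ∧ a = 4 ∧ 0 = 0
(a → a) → ((b → b) ∧ a) = 4 → 0 = 0
a → a = 0 → 0 = 4
((a → a) → ((b → b) ∧ a)) → (a → a) = 0 → 4 = 4
(a → a) → ((a → a) → ((b → b) ∧ a)) = 4 → 0 = 0
(((a → a) → ((b → b) ∧ a)) → (a → a)) ∨ ((a → a) → ((a → a) → ((b → b) ∧ a))) = 4 ∨ 0 = 4
and checking the remaining 24 assignments likewise gives ≥ 4 in every case.

Yes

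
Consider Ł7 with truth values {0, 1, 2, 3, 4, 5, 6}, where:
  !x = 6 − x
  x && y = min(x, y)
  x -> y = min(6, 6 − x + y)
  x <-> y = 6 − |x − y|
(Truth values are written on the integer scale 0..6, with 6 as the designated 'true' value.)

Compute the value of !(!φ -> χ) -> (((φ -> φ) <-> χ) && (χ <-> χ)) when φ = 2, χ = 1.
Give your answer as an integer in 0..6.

4

!φ = !2 = 4
!φ -> χ = 4 -> 1 = 3
!(!φ -> χ) = !3 = 3
φ -> φ = 2 -> 2 = 6
(φ -> φ) <-> χ = 6 <-> 1 = 1
χ <-> χ = 1 <-> 1 = 6
((φ -> φ) <-> χ) && (χ <-> χ) = 1 && 6 = 1
!(!φ -> χ) -> (((φ -> φ) <-> χ) && (χ <-> χ)) = 3 -> 1 = 4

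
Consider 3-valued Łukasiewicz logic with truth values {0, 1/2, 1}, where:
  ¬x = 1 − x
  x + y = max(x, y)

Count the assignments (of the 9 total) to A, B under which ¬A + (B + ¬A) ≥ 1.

A = 0, B = 0 ↦ 1  ≥
A = 0, B = 1/2 ↦ 1  ≥
A = 0, B = 1 ↦ 1  ≥
A = 1/2, B = 0 ↦ 1/2  <
A = 1/2, B = 1/2 ↦ 1/2  <
A = 1/2, B = 1 ↦ 1  ≥
A = 1, B = 0 ↦ 0  <
A = 1, B = 1/2 ↦ 1/2  <
A = 1, B = 1 ↦ 1  ≥
So 5 of the 9 assignments meet the threshold.

5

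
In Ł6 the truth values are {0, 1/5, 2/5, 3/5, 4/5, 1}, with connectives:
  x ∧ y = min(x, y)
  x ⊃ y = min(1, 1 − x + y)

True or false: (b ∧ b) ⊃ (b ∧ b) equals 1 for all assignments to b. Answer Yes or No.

Yes

b = 0 ↦ 1
b = 1/5 ↦ 1
b = 2/5 ↦ 1
b = 3/5 ↦ 1
b = 4/5 ↦ 1
b = 1 ↦ 1
Every assignment gives a value ≥ 1.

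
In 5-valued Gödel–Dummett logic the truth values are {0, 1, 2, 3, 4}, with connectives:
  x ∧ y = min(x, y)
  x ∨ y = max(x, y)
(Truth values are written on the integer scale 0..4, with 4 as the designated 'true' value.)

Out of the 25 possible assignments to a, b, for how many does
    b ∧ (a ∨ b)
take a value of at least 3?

value 4: 5 assignments (counts)
value 3: 5 assignments (counts)
value 2: 5 assignments
value 1: 5 assignments
value 0: 5 assignments
So 10 of the 25 assignments meet the threshold.

10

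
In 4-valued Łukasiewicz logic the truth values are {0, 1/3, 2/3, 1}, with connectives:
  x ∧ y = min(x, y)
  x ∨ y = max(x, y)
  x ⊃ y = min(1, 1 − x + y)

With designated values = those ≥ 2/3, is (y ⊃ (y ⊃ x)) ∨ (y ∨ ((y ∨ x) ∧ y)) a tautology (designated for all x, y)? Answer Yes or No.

x = 0, y = 0 ↦ 1
x = 0, y = 1/3 ↦ 1
x = 0, y = 2/3 ↦ 2/3
x = 0, y = 1 ↦ 1
x = 1/3, y = 0 ↦ 1
x = 1/3, y = 1/3 ↦ 1
x = 1/3, y = 2/3 ↦ 1
x = 1/3, y = 1 ↦ 1
x = 2/3, y = 0 ↦ 1
x = 2/3, y = 1/3 ↦ 1
x = 2/3, y = 2/3 ↦ 1
x = 2/3, y = 1 ↦ 1
x = 1, y = 0 ↦ 1
x = 1, y = 1/3 ↦ 1
x = 1, y = 2/3 ↦ 1
x = 1, y = 1 ↦ 1
Every assignment gives a value ≥ 2/3.

Yes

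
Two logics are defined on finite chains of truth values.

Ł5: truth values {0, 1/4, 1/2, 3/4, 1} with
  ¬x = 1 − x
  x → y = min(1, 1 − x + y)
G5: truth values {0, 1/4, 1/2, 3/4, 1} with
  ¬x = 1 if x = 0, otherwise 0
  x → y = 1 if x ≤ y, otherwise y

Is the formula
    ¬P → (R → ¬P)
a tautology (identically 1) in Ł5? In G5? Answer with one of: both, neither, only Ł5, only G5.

both

In Ł5: every assignment gives 1 — tautology.
In G5: every assignment gives 1 — tautology.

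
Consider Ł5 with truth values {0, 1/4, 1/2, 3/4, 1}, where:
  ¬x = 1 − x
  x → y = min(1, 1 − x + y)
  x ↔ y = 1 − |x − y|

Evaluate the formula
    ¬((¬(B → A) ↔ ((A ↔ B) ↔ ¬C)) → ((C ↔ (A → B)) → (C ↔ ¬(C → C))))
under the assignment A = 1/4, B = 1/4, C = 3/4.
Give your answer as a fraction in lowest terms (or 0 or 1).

1/4

B → A = 1/4 → 1/4 = 1
¬(B → A) = ¬1 = 0
A ↔ B = 1/4 ↔ 1/4 = 1
¬C = ¬3/4 = 1/4
(A ↔ B) ↔ ¬C = 1 ↔ 1/4 = 1/4
¬(B → A) ↔ ((A ↔ B) ↔ ¬C) = 0 ↔ 1/4 = 3/4
A → B = 1/4 → 1/4 = 1
C ↔ (A → B) = 3/4 ↔ 1 = 3/4
C → C = 3/4 → 3/4 = 1
¬(C → C) = ¬1 = 0
C ↔ ¬(C → C) = 3/4 ↔ 0 = 1/4
(C ↔ (A → B)) → (C ↔ ¬(C → C)) = 3/4 → 1/4 = 1/2
(¬(B → A) ↔ ((A ↔ B) ↔ ¬C)) → ((C ↔ (A → B)) → (C ↔ ¬(C → C))) = 3/4 → 1/2 = 3/4
¬((¬(B → A) ↔ ((A ↔ B) ↔ ¬C)) → ((C ↔ (A → B)) → (C ↔ ¬(C → C)))) = ¬3/4 = 1/4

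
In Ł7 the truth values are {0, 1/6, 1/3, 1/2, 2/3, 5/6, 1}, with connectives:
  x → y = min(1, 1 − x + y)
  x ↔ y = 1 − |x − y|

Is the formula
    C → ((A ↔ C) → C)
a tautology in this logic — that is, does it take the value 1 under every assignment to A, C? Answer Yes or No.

Yes

At A = 2/3, C = 1/3, for instance:
A ↔ C = 2/3 ↔ 1/3 = 2/3
(A ↔ C) → C = 2/3 → 1/3 = 2/3
C → ((A ↔ C) → C) = 1/3 → 2/3 = 1
and checking the remaining 48 assignments likewise gives ≥ 1 in every case.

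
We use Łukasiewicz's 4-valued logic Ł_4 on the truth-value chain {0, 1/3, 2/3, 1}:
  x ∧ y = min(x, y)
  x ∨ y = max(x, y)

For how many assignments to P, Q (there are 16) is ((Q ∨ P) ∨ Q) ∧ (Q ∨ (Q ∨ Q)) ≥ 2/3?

8

P = 0, Q = 0 ↦ 0  <
P = 0, Q = 1/3 ↦ 1/3  <
P = 0, Q = 2/3 ↦ 2/3  ≥
P = 0, Q = 1 ↦ 1  ≥
P = 1/3, Q = 0 ↦ 0  <
P = 1/3, Q = 1/3 ↦ 1/3  <
P = 1/3, Q = 2/3 ↦ 2/3  ≥
P = 1/3, Q = 1 ↦ 1  ≥
P = 2/3, Q = 0 ↦ 0  <
P = 2/3, Q = 1/3 ↦ 1/3  <
P = 2/3, Q = 2/3 ↦ 2/3  ≥
P = 2/3, Q = 1 ↦ 1  ≥
P = 1, Q = 0 ↦ 0  <
P = 1, Q = 1/3 ↦ 1/3  <
P = 1, Q = 2/3 ↦ 2/3  ≥
P = 1, Q = 1 ↦ 1  ≥
So 8 of the 16 assignments meet the threshold.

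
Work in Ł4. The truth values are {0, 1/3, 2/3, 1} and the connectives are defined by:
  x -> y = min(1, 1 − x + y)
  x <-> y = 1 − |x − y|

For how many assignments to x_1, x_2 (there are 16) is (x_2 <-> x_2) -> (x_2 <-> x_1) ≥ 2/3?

x_1 = 0, x_2 = 0 ↦ 1  ≥
x_1 = 0, x_2 = 1/3 ↦ 2/3  ≥
x_1 = 0, x_2 = 2/3 ↦ 1/3  <
x_1 = 0, x_2 = 1 ↦ 0  <
x_1 = 1/3, x_2 = 0 ↦ 2/3  ≥
x_1 = 1/3, x_2 = 1/3 ↦ 1  ≥
x_1 = 1/3, x_2 = 2/3 ↦ 2/3  ≥
x_1 = 1/3, x_2 = 1 ↦ 1/3  <
x_1 = 2/3, x_2 = 0 ↦ 1/3  <
x_1 = 2/3, x_2 = 1/3 ↦ 2/3  ≥
x_1 = 2/3, x_2 = 2/3 ↦ 1  ≥
x_1 = 2/3, x_2 = 1 ↦ 2/3  ≥
x_1 = 1, x_2 = 0 ↦ 0  <
x_1 = 1, x_2 = 1/3 ↦ 1/3  <
x_1 = 1, x_2 = 2/3 ↦ 2/3  ≥
x_1 = 1, x_2 = 1 ↦ 1  ≥
So 10 of the 16 assignments meet the threshold.

10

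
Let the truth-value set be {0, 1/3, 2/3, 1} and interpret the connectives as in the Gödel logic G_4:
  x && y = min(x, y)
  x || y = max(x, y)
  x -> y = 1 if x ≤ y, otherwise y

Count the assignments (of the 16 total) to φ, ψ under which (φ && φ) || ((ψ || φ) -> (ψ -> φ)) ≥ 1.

φ = 0, ψ = 0 ↦ 1  ≥
φ = 0, ψ = 1/3 ↦ 0  <
φ = 0, ψ = 2/3 ↦ 0  <
φ = 0, ψ = 1 ↦ 0  <
φ = 1/3, ψ = 0 ↦ 1  ≥
φ = 1/3, ψ = 1/3 ↦ 1  ≥
φ = 1/3, ψ = 2/3 ↦ 1/3  <
φ = 1/3, ψ = 1 ↦ 1/3  <
φ = 2/3, ψ = 0 ↦ 1  ≥
φ = 2/3, ψ = 1/3 ↦ 1  ≥
φ = 2/3, ψ = 2/3 ↦ 1  ≥
φ = 2/3, ψ = 1 ↦ 2/3  <
φ = 1, ψ = 0 ↦ 1  ≥
φ = 1, ψ = 1/3 ↦ 1  ≥
φ = 1, ψ = 2/3 ↦ 1  ≥
φ = 1, ψ = 1 ↦ 1  ≥
So 10 of the 16 assignments meet the threshold.

10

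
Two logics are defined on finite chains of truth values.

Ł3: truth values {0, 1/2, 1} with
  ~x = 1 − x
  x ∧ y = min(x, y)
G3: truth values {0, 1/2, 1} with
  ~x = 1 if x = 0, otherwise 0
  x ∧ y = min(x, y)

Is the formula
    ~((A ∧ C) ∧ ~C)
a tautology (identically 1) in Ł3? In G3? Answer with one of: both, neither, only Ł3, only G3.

In Ł3: at A = 1/2, C = 1/2 the value is 1/2 — not a tautology.
In G3: every assignment gives 1 — tautology.

only G3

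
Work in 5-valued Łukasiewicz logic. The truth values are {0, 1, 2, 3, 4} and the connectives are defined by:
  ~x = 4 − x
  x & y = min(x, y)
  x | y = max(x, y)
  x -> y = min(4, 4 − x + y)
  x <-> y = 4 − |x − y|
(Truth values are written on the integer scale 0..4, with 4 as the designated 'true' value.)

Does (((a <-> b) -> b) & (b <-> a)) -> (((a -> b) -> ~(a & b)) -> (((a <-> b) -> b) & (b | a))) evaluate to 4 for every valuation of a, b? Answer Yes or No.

Counterexample: take a = 0, b = 1.
a <-> b = 0 <-> 1 = 3
(a <-> b) -> b = 3 -> 1 = 2
b <-> a = 1 <-> 0 = 3
((a <-> b) -> b) & (b <-> a) = 2 & 3 = 2
a -> b = 0 -> 1 = 4
a & b = 0 & 1 = 0
~(a & b) = ~0 = 4
(a -> b) -> ~(a & b) = 4 -> 4 = 4
a <-> b = 0 <-> 1 = 3
(a <-> b) -> b = 3 -> 1 = 2
b | a = 1 | 0 = 1
((a <-> b) -> b) & (b | a) = 2 & 1 = 1
((a -> b) -> ~(a & b)) -> (((a <-> b) -> b) & (b | a)) = 4 -> 1 = 1
(((a <-> b) -> b) & (b <-> a)) -> (((a -> b) -> ~(a & b)) -> (((a <-> b) -> b) & (b | a))) = 2 -> 1 = 3
This gives 3 ≠ 4.

No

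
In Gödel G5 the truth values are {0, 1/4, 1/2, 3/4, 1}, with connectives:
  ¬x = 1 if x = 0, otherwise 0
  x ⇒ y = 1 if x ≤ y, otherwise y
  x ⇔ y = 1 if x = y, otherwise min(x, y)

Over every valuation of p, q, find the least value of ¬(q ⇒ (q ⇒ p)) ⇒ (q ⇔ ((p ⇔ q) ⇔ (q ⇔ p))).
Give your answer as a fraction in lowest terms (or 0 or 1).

1/4

Take p = 0, q = 1/4:
q ⇒ p = 1/4 ⇒ 0 = 0
q ⇒ (q ⇒ p) = 1/4 ⇒ 0 = 0
¬(q ⇒ (q ⇒ p)) = ¬0 = 1
p ⇔ q = 0 ⇔ 1/4 = 0
q ⇔ p = 1/4 ⇔ 0 = 0
(p ⇔ q) ⇔ (q ⇔ p) = 0 ⇔ 0 = 1
q ⇔ ((p ⇔ q) ⇔ (q ⇔ p)) = 1/4 ⇔ 1 = 1/4
¬(q ⇒ (q ⇒ p)) ⇒ (q ⇔ ((p ⇔ q) ⇔ (q ⇔ p))) = 1 ⇒ 1/4 = 1/4
No assignment yields a value below 1/4, so this is the minimum.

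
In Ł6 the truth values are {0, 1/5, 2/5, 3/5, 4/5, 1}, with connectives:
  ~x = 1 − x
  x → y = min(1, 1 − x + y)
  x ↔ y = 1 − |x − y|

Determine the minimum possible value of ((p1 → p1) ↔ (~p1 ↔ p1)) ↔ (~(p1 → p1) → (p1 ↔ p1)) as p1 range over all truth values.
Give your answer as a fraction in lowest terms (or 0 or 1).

0

Take p1 = 0:
p1 → p1 = 0 → 0 = 1
~p1 = ~0 = 1
~p1 ↔ p1 = 1 ↔ 0 = 0
(p1 → p1) ↔ (~p1 ↔ p1) = 1 ↔ 0 = 0
p1 → p1 = 0 → 0 = 1
~(p1 → p1) = ~1 = 0
p1 ↔ p1 = 0 ↔ 0 = 1
~(p1 → p1) → (p1 ↔ p1) = 0 → 1 = 1
((p1 → p1) ↔ (~p1 ↔ p1)) ↔ (~(p1 → p1) → (p1 ↔ p1)) = 0 ↔ 1 = 0
No assignment yields a value below 0, so this is the minimum.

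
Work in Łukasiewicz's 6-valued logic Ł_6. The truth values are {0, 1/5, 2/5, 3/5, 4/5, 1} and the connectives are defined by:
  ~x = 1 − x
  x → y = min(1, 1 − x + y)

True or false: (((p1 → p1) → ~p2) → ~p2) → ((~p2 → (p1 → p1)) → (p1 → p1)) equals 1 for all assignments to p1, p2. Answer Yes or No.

Yes

At p1 = 4/5, p2 = 2/5, for instance:
p1 → p1 = 4/5 → 4/5 = 1
~p2 = ~2/5 = 3/5
(p1 → p1) → ~p2 = 1 → 3/5 = 3/5
((p1 → p1) → ~p2) → ~p2 = 3/5 → 3/5 = 1
~p2 → (p1 → p1) = 3/5 → 1 = 1
(~p2 → (p1 → p1)) → (p1 → p1) = 1 → 1 = 1
(((p1 → p1) → ~p2) → ~p2) → ((~p2 → (p1 → p1)) → (p1 → p1)) = 1 → 1 = 1
and checking the remaining 35 assignments likewise gives ≥ 1 in every case.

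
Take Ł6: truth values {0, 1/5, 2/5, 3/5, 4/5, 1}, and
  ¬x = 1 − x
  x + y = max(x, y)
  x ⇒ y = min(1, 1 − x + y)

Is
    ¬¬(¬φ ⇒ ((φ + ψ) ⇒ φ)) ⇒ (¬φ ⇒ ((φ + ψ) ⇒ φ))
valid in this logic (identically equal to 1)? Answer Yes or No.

At φ = 2/5, ψ = 1/5, for instance:
¬φ = ¬2/5 = 3/5
φ + ψ = 2/5 + 1/5 = 2/5
(φ + ψ) ⇒ φ = 2/5 ⇒ 2/5 = 1
¬φ ⇒ ((φ + ψ) ⇒ φ) = 3/5 ⇒ 1 = 1
¬(¬φ ⇒ ((φ + ψ) ⇒ φ)) = ¬1 = 0
¬¬(¬φ ⇒ ((φ + ψ) ⇒ φ)) = ¬0 = 1
¬¬(¬φ ⇒ ((φ + ψ) ⇒ φ)) ⇒ (¬φ ⇒ ((φ + ψ) ⇒ φ)) = 1 ⇒ 1 = 1
and checking the remaining 35 assignments likewise gives ≥ 1 in every case.

Yes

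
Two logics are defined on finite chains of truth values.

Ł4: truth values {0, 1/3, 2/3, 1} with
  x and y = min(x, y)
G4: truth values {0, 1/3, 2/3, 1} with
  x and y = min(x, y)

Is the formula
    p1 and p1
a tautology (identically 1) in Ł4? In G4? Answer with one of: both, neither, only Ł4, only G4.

In Ł4: at p1 = 0 the value is 0 — not a tautology.
In G4: at p1 = 0 the value is 0 — not a tautology.

neither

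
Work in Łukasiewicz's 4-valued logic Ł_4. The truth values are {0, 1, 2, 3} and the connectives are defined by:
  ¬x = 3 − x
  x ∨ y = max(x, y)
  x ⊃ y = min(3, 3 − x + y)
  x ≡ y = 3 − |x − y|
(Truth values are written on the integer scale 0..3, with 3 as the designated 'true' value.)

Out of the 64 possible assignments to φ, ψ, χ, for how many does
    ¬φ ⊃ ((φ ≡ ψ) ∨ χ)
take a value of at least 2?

value 3: 53 assignments (counts)
value 2: 7 assignments (counts)
value 1: 3 assignments
value 0: 1 assignment
So 60 of the 64 assignments meet the threshold.

60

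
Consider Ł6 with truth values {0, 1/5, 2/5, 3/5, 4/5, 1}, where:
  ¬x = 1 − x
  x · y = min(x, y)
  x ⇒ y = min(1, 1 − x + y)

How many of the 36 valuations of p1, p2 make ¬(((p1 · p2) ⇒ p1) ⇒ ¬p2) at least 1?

value 1: 6 assignments (counts)
value 4/5: 6 assignments
value 3/5: 6 assignments
value 2/5: 6 assignments
value 1/5: 6 assignments
value 0: 6 assignments
So 6 of the 36 assignments meet the threshold.

6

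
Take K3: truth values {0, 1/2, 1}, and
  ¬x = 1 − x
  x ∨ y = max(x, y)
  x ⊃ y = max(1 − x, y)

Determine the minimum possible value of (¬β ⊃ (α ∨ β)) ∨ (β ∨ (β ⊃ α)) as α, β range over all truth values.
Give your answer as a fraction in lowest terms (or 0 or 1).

Take α = 0, β = 1/2:
¬β = ¬1/2 = 1/2
α ∨ β = 0 ∨ 1/2 = 1/2
¬β ⊃ (α ∨ β) = 1/2 ⊃ 1/2 = 1/2
β ⊃ α = 1/2 ⊃ 0 = 1/2
β ∨ (β ⊃ α) = 1/2 ∨ 1/2 = 1/2
(¬β ⊃ (α ∨ β)) ∨ (β ∨ (β ⊃ α)) = 1/2 ∨ 1/2 = 1/2
No assignment yields a value below 1/2, so this is the minimum.

1/2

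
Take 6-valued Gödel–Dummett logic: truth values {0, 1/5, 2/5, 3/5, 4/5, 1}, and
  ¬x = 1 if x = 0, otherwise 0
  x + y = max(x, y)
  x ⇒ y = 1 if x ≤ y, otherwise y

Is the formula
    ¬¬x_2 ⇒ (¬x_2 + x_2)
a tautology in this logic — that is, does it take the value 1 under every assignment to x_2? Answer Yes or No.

Counterexample: take x_2 = 1/5.
¬x_2 = ¬1/5 = 0
¬¬x_2 = ¬0 = 1
¬x_2 = ¬1/5 = 0
¬x_2 + x_2 = 0 + 1/5 = 1/5
¬¬x_2 ⇒ (¬x_2 + x_2) = 1 ⇒ 1/5 = 1/5
This gives 1/5 ≠ 1.

No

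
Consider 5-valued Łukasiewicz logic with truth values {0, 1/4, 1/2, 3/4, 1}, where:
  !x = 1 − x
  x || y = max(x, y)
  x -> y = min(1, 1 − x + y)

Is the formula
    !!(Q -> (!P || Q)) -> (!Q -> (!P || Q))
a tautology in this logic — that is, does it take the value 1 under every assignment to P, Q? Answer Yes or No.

No

Counterexample: take P = 1/4, Q = 0.
!P = !1/4 = 3/4
!P || Q = 3/4 || 0 = 3/4
Q -> (!P || Q) = 0 -> 3/4 = 1
!(Q -> (!P || Q)) = !1 = 0
!!(Q -> (!P || Q)) = !0 = 1
!Q = !0 = 1
!P = !1/4 = 3/4
!P || Q = 3/4 || 0 = 3/4
!Q -> (!P || Q) = 1 -> 3/4 = 3/4
!!(Q -> (!P || Q)) -> (!Q -> (!P || Q)) = 1 -> 3/4 = 3/4
This gives 3/4 ≠ 1.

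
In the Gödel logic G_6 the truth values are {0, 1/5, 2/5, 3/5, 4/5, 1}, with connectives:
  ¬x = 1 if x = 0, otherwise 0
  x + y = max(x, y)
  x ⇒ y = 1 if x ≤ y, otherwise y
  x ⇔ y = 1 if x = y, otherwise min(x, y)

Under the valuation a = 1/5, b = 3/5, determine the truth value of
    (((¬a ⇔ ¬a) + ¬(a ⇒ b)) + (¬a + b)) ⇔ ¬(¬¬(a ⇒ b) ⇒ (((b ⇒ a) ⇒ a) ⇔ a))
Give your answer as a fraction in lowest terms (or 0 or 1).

¬a = ¬1/5 = 0
¬a = ¬1/5 = 0
¬a ⇔ ¬a = 0 ⇔ 0 = 1
a ⇒ b = 1/5 ⇒ 3/5 = 1
¬(a ⇒ b) = ¬1 = 0
(¬a ⇔ ¬a) + ¬(a ⇒ b) = 1 + 0 = 1
¬a = ¬1/5 = 0
¬a + b = 0 + 3/5 = 3/5
((¬a ⇔ ¬a) + ¬(a ⇒ b)) + (¬a + b) = 1 + 3/5 = 1
a ⇒ b = 1/5 ⇒ 3/5 = 1
¬(a ⇒ b) = ¬1 = 0
¬¬(a ⇒ b) = ¬0 = 1
b ⇒ a = 3/5 ⇒ 1/5 = 1/5
(b ⇒ a) ⇒ a = 1/5 ⇒ 1/5 = 1
((b ⇒ a) ⇒ a) ⇔ a = 1 ⇔ 1/5 = 1/5
¬¬(a ⇒ b) ⇒ (((b ⇒ a) ⇒ a) ⇔ a) = 1 ⇒ 1/5 = 1/5
¬(¬¬(a ⇒ b) ⇒ (((b ⇒ a) ⇒ a) ⇔ a)) = ¬1/5 = 0
(((¬a ⇔ ¬a) + ¬(a ⇒ b)) + (¬a + b)) ⇔ ¬(¬¬(a ⇒ b) ⇒ (((b ⇒ a) ⇒ a) ⇔ a)) = 1 ⇔ 0 = 0

0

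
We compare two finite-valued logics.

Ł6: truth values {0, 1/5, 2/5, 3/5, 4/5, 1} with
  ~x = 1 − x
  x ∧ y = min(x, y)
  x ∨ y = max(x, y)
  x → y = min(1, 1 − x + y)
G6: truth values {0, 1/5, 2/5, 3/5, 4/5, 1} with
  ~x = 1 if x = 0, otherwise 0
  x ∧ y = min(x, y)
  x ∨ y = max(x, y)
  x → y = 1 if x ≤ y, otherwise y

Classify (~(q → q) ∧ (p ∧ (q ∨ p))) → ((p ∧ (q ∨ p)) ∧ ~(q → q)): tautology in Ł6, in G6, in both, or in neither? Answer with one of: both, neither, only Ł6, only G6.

In Ł6: every assignment gives 1 — tautology.
In G6: every assignment gives 1 — tautology.

both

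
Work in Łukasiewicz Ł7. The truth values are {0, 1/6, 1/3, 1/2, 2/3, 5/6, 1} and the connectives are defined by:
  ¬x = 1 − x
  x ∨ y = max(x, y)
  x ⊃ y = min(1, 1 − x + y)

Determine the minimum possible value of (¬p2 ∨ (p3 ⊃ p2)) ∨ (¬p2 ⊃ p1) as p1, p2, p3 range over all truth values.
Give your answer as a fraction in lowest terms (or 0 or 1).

1/2

Take p1 = 0, p2 = 1/2, p3 = 1:
¬p2 = ¬1/2 = 1/2
p3 ⊃ p2 = 1 ⊃ 1/2 = 1/2
¬p2 ∨ (p3 ⊃ p2) = 1/2 ∨ 1/2 = 1/2
¬p2 = ¬1/2 = 1/2
¬p2 ⊃ p1 = 1/2 ⊃ 0 = 1/2
(¬p2 ∨ (p3 ⊃ p2)) ∨ (¬p2 ⊃ p1) = 1/2 ∨ 1/2 = 1/2
No assignment yields a value below 1/2, so this is the minimum.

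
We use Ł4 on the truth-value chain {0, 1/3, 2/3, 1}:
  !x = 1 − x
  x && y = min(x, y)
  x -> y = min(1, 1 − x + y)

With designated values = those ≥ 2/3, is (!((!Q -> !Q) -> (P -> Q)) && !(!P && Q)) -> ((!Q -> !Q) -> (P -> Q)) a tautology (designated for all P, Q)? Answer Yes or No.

Counterexample: take P = 1, Q = 0.
!Q = !0 = 1
!Q = !0 = 1
!Q -> !Q = 1 -> 1 = 1
P -> Q = 1 -> 0 = 0
(!Q -> !Q) -> (P -> Q) = 1 -> 0 = 0
!((!Q -> !Q) -> (P -> Q)) = !0 = 1
!P = !1 = 0
!P && Q = 0 && 0 = 0
!(!P && Q) = !0 = 1
!((!Q -> !Q) -> (P -> Q)) && !(!P && Q) = 1 && 1 = 1
!Q = !0 = 1
!Q = !0 = 1
!Q -> !Q = 1 -> 1 = 1
P -> Q = 1 -> 0 = 0
(!Q -> !Q) -> (P -> Q) = 1 -> 0 = 0
(!((!Q -> !Q) -> (P -> Q)) && !(!P && Q)) -> ((!Q -> !Q) -> (P -> Q)) = 1 -> 0 = 0
This gives 0, which is below 2/3.

No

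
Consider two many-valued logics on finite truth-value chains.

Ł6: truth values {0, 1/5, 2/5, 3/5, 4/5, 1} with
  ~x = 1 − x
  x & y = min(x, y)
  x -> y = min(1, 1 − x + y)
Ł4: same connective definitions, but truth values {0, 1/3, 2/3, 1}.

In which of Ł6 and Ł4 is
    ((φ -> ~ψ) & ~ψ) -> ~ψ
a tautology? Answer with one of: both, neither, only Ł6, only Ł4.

both

In Ł6: every assignment gives 1 — tautology.
In Ł4: every assignment gives 1 — tautology.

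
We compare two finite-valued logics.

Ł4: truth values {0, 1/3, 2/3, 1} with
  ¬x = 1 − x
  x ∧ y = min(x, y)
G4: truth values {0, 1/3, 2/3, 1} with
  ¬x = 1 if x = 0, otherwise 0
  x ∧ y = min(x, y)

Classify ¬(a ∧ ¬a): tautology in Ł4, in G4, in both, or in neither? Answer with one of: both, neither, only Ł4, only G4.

In Ł4: at a = 1/3 the value is 2/3 — not a tautology.
In G4: every assignment gives 1 — tautology.

only G4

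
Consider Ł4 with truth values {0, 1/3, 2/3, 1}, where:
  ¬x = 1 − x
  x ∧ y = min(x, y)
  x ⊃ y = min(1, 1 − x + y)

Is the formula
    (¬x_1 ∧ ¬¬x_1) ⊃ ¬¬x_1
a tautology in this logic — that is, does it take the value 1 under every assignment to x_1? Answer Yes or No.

x_1 = 0 ↦ 1
x_1 = 1/3 ↦ 1
x_1 = 2/3 ↦ 1
x_1 = 1 ↦ 1
Every assignment gives a value ≥ 1.

Yes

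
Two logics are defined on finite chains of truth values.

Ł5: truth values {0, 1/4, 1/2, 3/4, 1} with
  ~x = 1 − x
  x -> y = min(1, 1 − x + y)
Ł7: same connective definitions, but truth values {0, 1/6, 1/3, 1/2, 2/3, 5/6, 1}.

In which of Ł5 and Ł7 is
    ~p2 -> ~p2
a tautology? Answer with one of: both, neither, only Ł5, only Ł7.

both

In Ł5: every assignment gives 1 — tautology.
In Ł7: every assignment gives 1 — tautology.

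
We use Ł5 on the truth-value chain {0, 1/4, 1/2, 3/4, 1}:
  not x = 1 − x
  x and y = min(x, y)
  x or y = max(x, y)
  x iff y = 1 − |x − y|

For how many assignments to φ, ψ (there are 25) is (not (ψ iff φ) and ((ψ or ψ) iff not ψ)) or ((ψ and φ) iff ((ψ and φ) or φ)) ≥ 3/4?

19

value 1: 15 assignments (counts)
value 3/4: 4 assignments (counts)
value 1/2: 4 assignments
value 1/4: 1 assignment
value 0: 1 assignment
So 19 of the 25 assignments meet the threshold.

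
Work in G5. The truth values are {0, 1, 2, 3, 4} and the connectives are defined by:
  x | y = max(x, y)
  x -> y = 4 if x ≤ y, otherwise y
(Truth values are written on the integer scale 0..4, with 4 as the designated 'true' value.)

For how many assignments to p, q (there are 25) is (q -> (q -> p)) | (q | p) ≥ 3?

value 4: 19 assignments (counts)
value 3: 3 assignments (counts)
value 2: 2 assignments
value 1: 1 assignment
So 22 of the 25 assignments meet the threshold.

22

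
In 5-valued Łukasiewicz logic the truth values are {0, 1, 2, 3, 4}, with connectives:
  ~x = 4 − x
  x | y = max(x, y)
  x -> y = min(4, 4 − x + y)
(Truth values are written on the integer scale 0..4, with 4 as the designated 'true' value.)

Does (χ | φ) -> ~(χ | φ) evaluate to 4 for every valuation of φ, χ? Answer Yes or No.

No

Counterexample: take φ = 0, χ = 3.
χ | φ = 3 | 0 = 3
~(χ | φ) = ~3 = 1
(χ | φ) -> ~(χ | φ) = 3 -> 1 = 2
This gives 2 ≠ 4.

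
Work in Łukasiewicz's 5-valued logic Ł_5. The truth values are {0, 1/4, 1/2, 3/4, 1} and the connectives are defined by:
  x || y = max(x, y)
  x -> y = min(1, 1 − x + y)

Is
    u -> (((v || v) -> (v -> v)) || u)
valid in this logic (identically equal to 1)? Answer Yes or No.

At u = 1/2, v = 1, for instance:
v || v = 1 || 1 = 1
v -> v = 1 -> 1 = 1
(v || v) -> (v -> v) = 1 -> 1 = 1
((v || v) -> (v -> v)) || u = 1 || 1/2 = 1
u -> (((v || v) -> (v -> v)) || u) = 1/2 -> 1 = 1
and checking the remaining 24 assignments likewise gives ≥ 1 in every case.

Yes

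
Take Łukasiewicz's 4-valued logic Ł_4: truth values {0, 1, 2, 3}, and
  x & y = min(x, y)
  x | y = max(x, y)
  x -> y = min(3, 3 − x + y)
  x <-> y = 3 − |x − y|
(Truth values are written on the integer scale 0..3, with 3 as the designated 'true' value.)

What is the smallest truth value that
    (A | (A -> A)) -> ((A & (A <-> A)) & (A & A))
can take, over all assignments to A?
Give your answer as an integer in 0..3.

0

Take A = 0:
A -> A = 0 -> 0 = 3
A | (A -> A) = 0 | 3 = 3
A <-> A = 0 <-> 0 = 3
A & (A <-> A) = 0 & 3 = 0
A & A = 0 & 0 = 0
(A & (A <-> A)) & (A & A) = 0 & 0 = 0
(A | (A -> A)) -> ((A & (A <-> A)) & (A & A)) = 3 -> 0 = 0
No assignment yields a value below 0, so this is the minimum.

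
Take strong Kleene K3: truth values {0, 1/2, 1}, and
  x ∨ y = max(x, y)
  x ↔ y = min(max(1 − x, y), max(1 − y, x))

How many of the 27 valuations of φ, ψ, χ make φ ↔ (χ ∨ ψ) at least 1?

value 1: 6 assignments (counts)
value 1/2: 15 assignments
value 0: 6 assignments
So 6 of the 27 assignments meet the threshold.

6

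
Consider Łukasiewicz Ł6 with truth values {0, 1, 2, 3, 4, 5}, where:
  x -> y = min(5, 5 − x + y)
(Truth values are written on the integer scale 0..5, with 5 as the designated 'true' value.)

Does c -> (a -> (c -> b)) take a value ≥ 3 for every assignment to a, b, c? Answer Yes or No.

Counterexample: take a = 3, b = 0, c = 5.
c -> b = 5 -> 0 = 0
a -> (c -> b) = 3 -> 0 = 2
c -> (a -> (c -> b)) = 5 -> 2 = 2
This gives 2, which is below 3.

No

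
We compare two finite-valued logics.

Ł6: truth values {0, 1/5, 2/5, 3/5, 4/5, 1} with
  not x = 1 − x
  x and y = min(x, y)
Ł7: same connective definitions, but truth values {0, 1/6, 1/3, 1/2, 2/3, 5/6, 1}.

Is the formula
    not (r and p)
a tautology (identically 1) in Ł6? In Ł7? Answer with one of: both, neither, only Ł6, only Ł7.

In Ł6: at p = 1/5, r = 1/5 the value is 4/5 — not a tautology.
In Ł7: at p = 1/6, r = 1/6 the value is 5/6 — not a tautology.

neither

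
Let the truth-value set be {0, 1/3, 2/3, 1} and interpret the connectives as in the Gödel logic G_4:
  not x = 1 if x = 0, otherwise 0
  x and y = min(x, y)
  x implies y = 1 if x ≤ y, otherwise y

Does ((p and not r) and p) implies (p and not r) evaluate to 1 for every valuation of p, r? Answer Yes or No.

Yes

p = 0, r = 0 ↦ 1
p = 0, r = 1/3 ↦ 1
p = 0, r = 2/3 ↦ 1
p = 0, r = 1 ↦ 1
p = 1/3, r = 0 ↦ 1
p = 1/3, r = 1/3 ↦ 1
p = 1/3, r = 2/3 ↦ 1
p = 1/3, r = 1 ↦ 1
p = 2/3, r = 0 ↦ 1
p = 2/3, r = 1/3 ↦ 1
p = 2/3, r = 2/3 ↦ 1
p = 2/3, r = 1 ↦ 1
p = 1, r = 0 ↦ 1
p = 1, r = 1/3 ↦ 1
p = 1, r = 2/3 ↦ 1
p = 1, r = 1 ↦ 1
Every assignment gives a value ≥ 1.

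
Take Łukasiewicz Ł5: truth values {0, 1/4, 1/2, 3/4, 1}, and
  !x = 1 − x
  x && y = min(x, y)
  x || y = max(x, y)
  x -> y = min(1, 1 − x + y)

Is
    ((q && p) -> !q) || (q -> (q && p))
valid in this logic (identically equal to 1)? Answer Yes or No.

No

Counterexample: take p = 1/4, q = 1.
q && p = 1 && 1/4 = 1/4
!q = !1 = 0
(q && p) -> !q = 1/4 -> 0 = 3/4
q && p = 1 && 1/4 = 1/4
q -> (q && p) = 1 -> 1/4 = 1/4
((q && p) -> !q) || (q -> (q && p)) = 3/4 || 1/4 = 3/4
This gives 3/4 ≠ 1.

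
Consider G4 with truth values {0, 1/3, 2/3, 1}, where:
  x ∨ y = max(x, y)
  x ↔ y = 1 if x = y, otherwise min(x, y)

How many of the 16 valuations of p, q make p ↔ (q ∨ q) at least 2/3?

p = 0, q = 0 ↦ 1  ≥
p = 0, q = 1/3 ↦ 0  <
p = 0, q = 2/3 ↦ 0  <
p = 0, q = 1 ↦ 0  <
p = 1/3, q = 0 ↦ 0  <
p = 1/3, q = 1/3 ↦ 1  ≥
p = 1/3, q = 2/3 ↦ 1/3  <
p = 1/3, q = 1 ↦ 1/3  <
p = 2/3, q = 0 ↦ 0  <
p = 2/3, q = 1/3 ↦ 1/3  <
p = 2/3, q = 2/3 ↦ 1  ≥
p = 2/3, q = 1 ↦ 2/3  ≥
p = 1, q = 0 ↦ 0  <
p = 1, q = 1/3 ↦ 1/3  <
p = 1, q = 2/3 ↦ 2/3  ≥
p = 1, q = 1 ↦ 1  ≥
So 6 of the 16 assignments meet the threshold.

6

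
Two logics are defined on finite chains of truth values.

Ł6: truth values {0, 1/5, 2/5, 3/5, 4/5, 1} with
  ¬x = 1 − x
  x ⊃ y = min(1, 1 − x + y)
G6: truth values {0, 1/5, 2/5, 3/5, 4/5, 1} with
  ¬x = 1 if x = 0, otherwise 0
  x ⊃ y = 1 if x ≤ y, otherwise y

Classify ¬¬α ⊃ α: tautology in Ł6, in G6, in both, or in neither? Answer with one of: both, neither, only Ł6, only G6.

only Ł6

In Ł6: every assignment gives 1 — tautology.
In G6: at α = 1/5 the value is 1/5 — not a tautology.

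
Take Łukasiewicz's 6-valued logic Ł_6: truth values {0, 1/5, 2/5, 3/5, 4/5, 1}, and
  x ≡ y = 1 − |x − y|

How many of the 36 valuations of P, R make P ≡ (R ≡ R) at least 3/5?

value 1: 6 assignments (counts)
value 4/5: 6 assignments (counts)
value 3/5: 6 assignments (counts)
value 2/5: 6 assignments
value 1/5: 6 assignments
value 0: 6 assignments
So 18 of the 36 assignments meet the threshold.

18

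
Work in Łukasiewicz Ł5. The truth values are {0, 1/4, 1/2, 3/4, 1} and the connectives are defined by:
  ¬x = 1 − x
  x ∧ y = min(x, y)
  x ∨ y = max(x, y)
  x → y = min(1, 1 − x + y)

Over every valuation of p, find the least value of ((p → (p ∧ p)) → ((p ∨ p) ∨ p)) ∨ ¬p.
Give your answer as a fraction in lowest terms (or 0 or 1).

Take p = 1/2:
p ∧ p = 1/2 ∧ 1/2 = 1/2
p → (p ∧ p) = 1/2 → 1/2 = 1
p ∨ p = 1/2 ∨ 1/2 = 1/2
(p ∨ p) ∨ p = 1/2 ∨ 1/2 = 1/2
(p → (p ∧ p)) → ((p ∨ p) ∨ p) = 1 → 1/2 = 1/2
¬p = ¬1/2 = 1/2
((p → (p ∧ p)) → ((p ∨ p) ∨ p)) ∨ ¬p = 1/2 ∨ 1/2 = 1/2
No assignment yields a value below 1/2, so this is the minimum.

1/2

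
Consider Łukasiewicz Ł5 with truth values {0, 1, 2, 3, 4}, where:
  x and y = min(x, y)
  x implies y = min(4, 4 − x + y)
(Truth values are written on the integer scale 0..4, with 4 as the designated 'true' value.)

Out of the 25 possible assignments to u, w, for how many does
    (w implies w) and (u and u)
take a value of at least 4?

value 4: 5 assignments (counts)
value 3: 5 assignments
value 2: 5 assignments
value 1: 5 assignments
value 0: 5 assignments
So 5 of the 25 assignments meet the threshold.

5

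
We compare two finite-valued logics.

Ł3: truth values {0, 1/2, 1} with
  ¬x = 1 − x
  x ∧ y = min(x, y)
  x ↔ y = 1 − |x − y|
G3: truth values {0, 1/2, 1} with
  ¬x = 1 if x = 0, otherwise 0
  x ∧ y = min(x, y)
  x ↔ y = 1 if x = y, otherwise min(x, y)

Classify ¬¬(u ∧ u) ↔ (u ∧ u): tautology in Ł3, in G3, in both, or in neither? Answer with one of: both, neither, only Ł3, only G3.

In Ł3: every assignment gives 1 — tautology.
In G3: at u = 1/2 the value is 1/2 — not a tautology.

only Ł3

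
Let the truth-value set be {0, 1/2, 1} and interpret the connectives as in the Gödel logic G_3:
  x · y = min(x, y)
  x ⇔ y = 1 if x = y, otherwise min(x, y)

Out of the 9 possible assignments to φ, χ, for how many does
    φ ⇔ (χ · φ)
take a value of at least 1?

φ = 0, χ = 0 ↦ 1  ≥
φ = 0, χ = 1/2 ↦ 1  ≥
φ = 0, χ = 1 ↦ 1  ≥
φ = 1/2, χ = 0 ↦ 0  <
φ = 1/2, χ = 1/2 ↦ 1  ≥
φ = 1/2, χ = 1 ↦ 1  ≥
φ = 1, χ = 0 ↦ 0  <
φ = 1, χ = 1/2 ↦ 1/2  <
φ = 1, χ = 1 ↦ 1  ≥
So 6 of the 9 assignments meet the threshold.

6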